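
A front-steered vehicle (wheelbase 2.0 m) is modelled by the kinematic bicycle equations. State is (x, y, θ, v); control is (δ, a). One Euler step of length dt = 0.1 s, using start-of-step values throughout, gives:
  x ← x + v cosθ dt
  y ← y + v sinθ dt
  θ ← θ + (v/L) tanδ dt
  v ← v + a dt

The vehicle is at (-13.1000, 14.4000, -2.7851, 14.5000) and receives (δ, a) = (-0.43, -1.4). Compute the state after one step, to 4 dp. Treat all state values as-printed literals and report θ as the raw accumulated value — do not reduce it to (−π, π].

(-14.4588, 13.8940, -3.1176, 14.3600)

x' = -13.1000 + 14.5000·cos(-2.7851)·0.1 = -14.4588
y' = 14.4000 + 14.5000·sin(-2.7851)·0.1 = 13.8940
θ' = -2.7851 + (14.5000/2.0)·tan(-0.43)·0.1 = -3.1176
v' = 14.5000 − 1.4000·0.1 = 14.3600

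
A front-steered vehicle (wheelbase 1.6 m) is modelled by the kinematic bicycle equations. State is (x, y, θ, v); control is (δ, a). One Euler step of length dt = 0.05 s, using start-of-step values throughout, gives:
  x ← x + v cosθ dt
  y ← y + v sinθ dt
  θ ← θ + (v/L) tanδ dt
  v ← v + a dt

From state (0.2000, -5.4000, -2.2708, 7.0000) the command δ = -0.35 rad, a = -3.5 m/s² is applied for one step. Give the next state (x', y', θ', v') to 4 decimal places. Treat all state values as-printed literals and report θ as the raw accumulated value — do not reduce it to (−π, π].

x' = 0.2000 + 7.0000·cos(-2.2708)·0.05 = -0.0255
y' = -5.4000 + 7.0000·sin(-2.2708)·0.05 = -5.6677
θ' = -2.2708 + (7.0000/1.6)·tan(-0.35)·0.05 = -2.3506
v' = 7.0000 − 3.5000·0.05 = 6.8250

(-0.0255, -5.6677, -2.3506, 6.8250)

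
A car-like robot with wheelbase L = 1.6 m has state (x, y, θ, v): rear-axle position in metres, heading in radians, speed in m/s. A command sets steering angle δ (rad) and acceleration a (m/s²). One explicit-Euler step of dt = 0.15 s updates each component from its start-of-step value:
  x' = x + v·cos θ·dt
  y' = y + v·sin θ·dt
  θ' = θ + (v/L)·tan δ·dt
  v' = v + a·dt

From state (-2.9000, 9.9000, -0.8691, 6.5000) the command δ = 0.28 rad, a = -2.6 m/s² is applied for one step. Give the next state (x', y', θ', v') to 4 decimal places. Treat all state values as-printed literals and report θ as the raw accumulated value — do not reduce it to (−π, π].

x' = -2.9000 + 6.5000·cos(-0.8691)·0.15 = -2.2706
y' = 9.9000 + 6.5000·sin(-0.8691)·0.15 = 9.1553
θ' = -0.8691 + (6.5000/1.6)·tan(0.28)·0.15 = -0.6939
v' = 6.5000 − 2.6000·0.15 = 6.1100

(-2.2706, 9.1553, -0.6939, 6.1100)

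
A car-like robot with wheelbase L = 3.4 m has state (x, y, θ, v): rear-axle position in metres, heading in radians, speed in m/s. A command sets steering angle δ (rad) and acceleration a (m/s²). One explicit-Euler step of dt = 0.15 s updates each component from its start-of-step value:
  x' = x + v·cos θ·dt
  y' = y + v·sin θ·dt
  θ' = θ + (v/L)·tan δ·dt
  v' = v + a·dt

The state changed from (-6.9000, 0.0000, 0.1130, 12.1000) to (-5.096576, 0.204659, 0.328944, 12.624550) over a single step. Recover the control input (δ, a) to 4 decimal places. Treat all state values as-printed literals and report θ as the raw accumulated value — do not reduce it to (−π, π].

a = (v'−v)/dt = (0.524550)/0.15 = 3.4970
Δθ = θ'−θ = 0.215944;  (v·dt/L) = 12.1000·0.15/3.4 = 0.533824
tan δ = Δθ·L/(v·dt) = 0.404523  →  δ = 0.3844

δ = 0.3844, a = 3.4970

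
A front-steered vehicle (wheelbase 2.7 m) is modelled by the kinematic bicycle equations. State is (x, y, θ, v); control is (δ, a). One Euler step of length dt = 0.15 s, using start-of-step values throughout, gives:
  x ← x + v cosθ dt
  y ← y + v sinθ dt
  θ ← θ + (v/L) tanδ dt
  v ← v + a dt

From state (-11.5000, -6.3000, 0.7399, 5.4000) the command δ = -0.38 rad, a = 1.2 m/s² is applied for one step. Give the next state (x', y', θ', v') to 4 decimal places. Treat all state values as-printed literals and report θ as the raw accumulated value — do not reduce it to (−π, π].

(-10.9018, -5.7539, 0.6201, 5.5800)

x' = -11.5000 + 5.4000·cos(0.7399)·0.15 = -10.9018
y' = -6.3000 + 5.4000·sin(0.7399)·0.15 = -5.7539
θ' = 0.7399 + (5.4000/2.7)·tan(-0.38)·0.15 = 0.6201
v' = 5.4000 + 1.2000·0.15 = 5.5800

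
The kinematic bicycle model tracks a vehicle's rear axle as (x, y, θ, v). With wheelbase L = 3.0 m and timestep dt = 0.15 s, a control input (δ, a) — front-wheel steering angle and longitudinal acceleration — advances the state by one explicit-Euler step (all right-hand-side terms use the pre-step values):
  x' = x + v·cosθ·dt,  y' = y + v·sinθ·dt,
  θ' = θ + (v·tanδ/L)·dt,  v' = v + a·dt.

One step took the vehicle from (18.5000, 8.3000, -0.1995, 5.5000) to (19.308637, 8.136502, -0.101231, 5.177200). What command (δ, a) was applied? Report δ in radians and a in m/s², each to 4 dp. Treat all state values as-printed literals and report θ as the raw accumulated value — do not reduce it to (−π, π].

δ = 0.3432, a = -2.1520

a = (v'−v)/dt = (-0.322800)/0.15 = -2.1520
Δθ = θ'−θ = 0.098269;  (v·dt/L) = 5.5000·0.15/3.0 = 0.275000
tan δ = Δθ·L/(v·dt) = 0.357342  →  δ = 0.3432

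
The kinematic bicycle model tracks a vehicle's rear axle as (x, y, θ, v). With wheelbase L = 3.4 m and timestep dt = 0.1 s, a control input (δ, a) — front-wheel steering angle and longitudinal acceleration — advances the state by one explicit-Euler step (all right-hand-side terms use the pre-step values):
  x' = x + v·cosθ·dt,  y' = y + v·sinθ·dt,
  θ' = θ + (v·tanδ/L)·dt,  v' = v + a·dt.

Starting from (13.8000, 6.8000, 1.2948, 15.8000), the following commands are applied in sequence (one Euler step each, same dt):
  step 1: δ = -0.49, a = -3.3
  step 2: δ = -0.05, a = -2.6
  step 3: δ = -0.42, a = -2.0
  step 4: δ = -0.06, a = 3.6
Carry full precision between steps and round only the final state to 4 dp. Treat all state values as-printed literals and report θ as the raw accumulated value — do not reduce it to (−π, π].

after step 1 (δ=-0.49, a=-3.3): (14.230559, 8.320204, 1.046931, 15.470000)
after step 2 (δ=-0.05, a=-2.6): (15.004416, 9.659739, 1.024162, 15.210000)
after step 3 (δ=-0.42, a=-2.0): (15.795054, 10.959097, 0.824387, 15.010000)
after step 4 (δ=-0.06, a=3.6): (16.814243, 12.061029, 0.797867, 15.370000)

(16.8142, 12.0610, 0.7979, 15.3700)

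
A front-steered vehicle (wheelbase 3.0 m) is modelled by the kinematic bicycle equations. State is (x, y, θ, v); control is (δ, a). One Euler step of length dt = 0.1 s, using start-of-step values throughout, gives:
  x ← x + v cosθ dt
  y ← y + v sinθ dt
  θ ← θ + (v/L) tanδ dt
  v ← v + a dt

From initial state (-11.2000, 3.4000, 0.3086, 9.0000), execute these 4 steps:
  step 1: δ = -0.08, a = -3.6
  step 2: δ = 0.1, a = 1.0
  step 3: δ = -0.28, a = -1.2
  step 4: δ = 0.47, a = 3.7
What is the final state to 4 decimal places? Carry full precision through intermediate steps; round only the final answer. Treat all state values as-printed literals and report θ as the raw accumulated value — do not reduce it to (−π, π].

after step 1 (δ=-0.08, a=-3.6): (-10.342516, 3.673353, 0.284549, 8.640000)
after step 2 (δ=0.1, a=1.0): (-9.513259, 3.915898, 0.313445, 8.740000)
after step 3 (δ=-0.28, a=-1.2): (-8.681843, 4.185385, 0.229671, 8.620000)
after step 4 (δ=0.47, a=3.7): (-7.842478, 4.381626, 0.375626, 8.990000)

(-7.8425, 4.3816, 0.3756, 8.9900)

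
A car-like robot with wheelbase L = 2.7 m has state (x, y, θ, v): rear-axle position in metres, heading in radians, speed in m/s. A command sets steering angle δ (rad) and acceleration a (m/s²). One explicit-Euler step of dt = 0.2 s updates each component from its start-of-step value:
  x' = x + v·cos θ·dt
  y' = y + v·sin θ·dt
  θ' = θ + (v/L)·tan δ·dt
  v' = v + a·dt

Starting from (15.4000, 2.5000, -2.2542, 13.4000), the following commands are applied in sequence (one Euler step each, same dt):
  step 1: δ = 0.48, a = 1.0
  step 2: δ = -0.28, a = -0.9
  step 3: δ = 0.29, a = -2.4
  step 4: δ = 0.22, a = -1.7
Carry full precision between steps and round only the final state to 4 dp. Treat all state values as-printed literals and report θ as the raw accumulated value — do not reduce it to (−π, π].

after step 1 (δ=0.48, a=1.0): (13.707752, 0.421853, -1.737446, 13.600000)
after step 2 (δ=-0.28, a=-0.9): (13.256561, -2.260465, -2.027130, 13.420000)
after step 3 (δ=0.29, a=-2.4): (12.073830, -4.669822, -1.730485, 12.940000)
after step 4 (δ=0.22, a=-1.7): (11.662309, -7.224894, -1.516142, 12.600000)

(11.6623, -7.2249, -1.5161, 12.6000)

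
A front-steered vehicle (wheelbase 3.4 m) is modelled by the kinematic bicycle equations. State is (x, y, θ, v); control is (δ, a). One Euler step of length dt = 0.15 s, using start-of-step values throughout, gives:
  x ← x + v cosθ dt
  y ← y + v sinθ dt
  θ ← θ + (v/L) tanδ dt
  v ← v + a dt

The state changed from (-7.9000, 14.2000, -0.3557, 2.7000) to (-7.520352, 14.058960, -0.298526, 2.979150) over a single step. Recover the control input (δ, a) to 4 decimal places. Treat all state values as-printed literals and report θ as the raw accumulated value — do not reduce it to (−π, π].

δ = 0.4475, a = 1.8610

a = (v'−v)/dt = (0.279150)/0.15 = 1.8610
Δθ = θ'−θ = 0.057174;  (v·dt/L) = 2.7000·0.15/3.4 = 0.119118
tan δ = Δθ·L/(v·dt) = 0.479979  →  δ = 0.4475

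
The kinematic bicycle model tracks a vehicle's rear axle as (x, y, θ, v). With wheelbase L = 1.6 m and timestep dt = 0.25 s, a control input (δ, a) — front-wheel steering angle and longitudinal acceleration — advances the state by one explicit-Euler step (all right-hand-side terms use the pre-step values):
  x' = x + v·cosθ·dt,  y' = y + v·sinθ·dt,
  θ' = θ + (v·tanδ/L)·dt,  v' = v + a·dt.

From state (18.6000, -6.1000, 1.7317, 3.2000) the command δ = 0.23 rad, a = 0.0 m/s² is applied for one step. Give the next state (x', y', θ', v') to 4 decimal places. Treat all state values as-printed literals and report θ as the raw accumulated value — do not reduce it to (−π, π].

x' = 18.6000 + 3.2000·cos(1.7317)·0.25 = 18.4718
y' = -6.1000 + 3.2000·sin(1.7317)·0.25 = -5.3103
θ' = 1.7317 + (3.2000/1.6)·tan(0.23)·0.25 = 1.8488
v' = 3.2000 + 0.0000·0.25 = 3.2000

(18.4718, -5.3103, 1.8488, 3.2000)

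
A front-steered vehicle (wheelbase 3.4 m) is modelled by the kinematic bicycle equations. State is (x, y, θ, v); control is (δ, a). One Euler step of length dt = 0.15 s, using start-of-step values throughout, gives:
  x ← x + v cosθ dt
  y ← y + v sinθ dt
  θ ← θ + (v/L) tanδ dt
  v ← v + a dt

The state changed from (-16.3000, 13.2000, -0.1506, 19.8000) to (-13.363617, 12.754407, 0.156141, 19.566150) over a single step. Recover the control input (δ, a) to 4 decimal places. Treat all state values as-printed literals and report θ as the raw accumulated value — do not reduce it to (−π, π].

δ = 0.3377, a = -1.5590

a = (v'−v)/dt = (-0.233850)/0.15 = -1.5590
Δθ = θ'−θ = 0.306741;  (v·dt/L) = 19.8000·0.15/3.4 = 0.873529
tan δ = Δθ·L/(v·dt) = 0.351151  →  δ = 0.3377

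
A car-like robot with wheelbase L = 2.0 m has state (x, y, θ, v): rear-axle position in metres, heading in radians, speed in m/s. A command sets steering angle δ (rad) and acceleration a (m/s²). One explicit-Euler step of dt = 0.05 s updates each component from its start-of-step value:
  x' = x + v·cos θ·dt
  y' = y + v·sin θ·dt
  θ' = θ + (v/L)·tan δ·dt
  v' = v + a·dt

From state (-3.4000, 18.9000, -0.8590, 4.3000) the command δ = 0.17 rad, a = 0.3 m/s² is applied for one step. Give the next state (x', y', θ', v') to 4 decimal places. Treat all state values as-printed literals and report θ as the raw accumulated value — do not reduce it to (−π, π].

(-3.2596, 18.7372, -0.8405, 4.3150)

x' = -3.4000 + 4.3000·cos(-0.8590)·0.05 = -3.2596
y' = 18.9000 + 4.3000·sin(-0.8590)·0.05 = 18.7372
θ' = -0.8590 + (4.3000/2.0)·tan(0.17)·0.05 = -0.8405
v' = 4.3000 + 0.3000·0.05 = 4.3150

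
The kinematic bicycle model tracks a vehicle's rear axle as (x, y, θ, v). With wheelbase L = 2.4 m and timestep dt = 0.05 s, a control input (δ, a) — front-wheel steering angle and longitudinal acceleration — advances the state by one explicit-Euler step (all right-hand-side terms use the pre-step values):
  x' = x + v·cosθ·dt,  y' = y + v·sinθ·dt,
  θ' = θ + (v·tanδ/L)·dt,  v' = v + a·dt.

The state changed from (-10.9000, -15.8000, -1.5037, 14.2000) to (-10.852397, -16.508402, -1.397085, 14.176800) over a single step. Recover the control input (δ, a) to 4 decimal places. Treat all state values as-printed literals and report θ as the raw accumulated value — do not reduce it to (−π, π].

a = (v'−v)/dt = (-0.023200)/0.05 = -0.4640
Δθ = θ'−θ = 0.106615;  (v·dt/L) = 14.2000·0.05/2.4 = 0.295833
tan δ = Δθ·L/(v·dt) = 0.360389  →  δ = 0.3459

δ = 0.3459, a = -0.4640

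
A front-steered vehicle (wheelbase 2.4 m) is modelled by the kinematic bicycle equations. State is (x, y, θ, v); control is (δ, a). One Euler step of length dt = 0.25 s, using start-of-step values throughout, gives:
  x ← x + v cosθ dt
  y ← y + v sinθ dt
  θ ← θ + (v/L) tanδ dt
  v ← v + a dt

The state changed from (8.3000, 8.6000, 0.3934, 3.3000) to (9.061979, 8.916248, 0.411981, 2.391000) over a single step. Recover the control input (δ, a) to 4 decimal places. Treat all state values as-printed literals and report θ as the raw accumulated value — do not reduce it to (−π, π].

δ = 0.0540, a = -3.6360

a = (v'−v)/dt = (-0.909000)/0.25 = -3.6360
Δθ = θ'−θ = 0.018581;  (v·dt/L) = 3.3000·0.25/2.4 = 0.343750
tan δ = Δθ·L/(v·dt) = 0.054054  →  δ = 0.0540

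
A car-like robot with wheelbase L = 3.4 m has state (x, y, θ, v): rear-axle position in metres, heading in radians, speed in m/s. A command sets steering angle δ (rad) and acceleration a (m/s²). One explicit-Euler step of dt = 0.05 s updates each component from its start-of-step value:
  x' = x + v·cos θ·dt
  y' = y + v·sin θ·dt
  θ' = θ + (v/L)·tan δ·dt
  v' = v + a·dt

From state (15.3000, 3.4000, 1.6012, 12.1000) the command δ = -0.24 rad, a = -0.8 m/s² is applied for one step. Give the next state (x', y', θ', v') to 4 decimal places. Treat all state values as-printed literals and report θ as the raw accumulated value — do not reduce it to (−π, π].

x' = 15.3000 + 12.1000·cos(1.6012)·0.05 = 15.2816
y' = 3.4000 + 12.1000·sin(1.6012)·0.05 = 4.0047
θ' = 1.6012 + (12.1000/3.4)·tan(-0.24)·0.05 = 1.5577
v' = 12.1000 − 0.8000·0.05 = 12.0600

(15.2816, 4.0047, 1.5577, 12.0600)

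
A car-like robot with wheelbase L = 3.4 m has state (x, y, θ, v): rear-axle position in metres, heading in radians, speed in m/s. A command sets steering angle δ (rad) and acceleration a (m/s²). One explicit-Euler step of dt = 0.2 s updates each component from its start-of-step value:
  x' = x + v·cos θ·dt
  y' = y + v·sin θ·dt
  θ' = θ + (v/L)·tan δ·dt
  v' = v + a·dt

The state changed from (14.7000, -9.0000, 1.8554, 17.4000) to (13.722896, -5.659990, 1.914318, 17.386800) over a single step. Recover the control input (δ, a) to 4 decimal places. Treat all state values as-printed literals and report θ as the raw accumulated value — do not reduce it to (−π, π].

δ = 0.0575, a = -0.0660

a = (v'−v)/dt = (-0.013200)/0.2 = -0.0660
Δθ = θ'−θ = 0.058918;  (v·dt/L) = 17.4000·0.2/3.4 = 1.023529
tan δ = Δθ·L/(v·dt) = 0.057564  →  δ = 0.0575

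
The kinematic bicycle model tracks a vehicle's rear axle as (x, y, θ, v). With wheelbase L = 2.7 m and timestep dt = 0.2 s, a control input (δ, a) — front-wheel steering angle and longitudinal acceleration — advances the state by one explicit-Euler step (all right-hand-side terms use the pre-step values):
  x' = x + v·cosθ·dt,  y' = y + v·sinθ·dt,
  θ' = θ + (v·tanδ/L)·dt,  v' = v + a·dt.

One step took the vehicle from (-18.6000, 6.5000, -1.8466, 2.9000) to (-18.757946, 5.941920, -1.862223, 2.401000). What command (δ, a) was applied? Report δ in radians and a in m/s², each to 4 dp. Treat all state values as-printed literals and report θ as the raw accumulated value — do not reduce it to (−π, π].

a = (v'−v)/dt = (-0.499000)/0.2 = -2.4950
Δθ = θ'−θ = -0.015623;  (v·dt/L) = 2.9000·0.2/2.7 = 0.214815
tan δ = Δθ·L/(v·dt) = -0.072728  →  δ = -0.0726

δ = -0.0726, a = -2.4950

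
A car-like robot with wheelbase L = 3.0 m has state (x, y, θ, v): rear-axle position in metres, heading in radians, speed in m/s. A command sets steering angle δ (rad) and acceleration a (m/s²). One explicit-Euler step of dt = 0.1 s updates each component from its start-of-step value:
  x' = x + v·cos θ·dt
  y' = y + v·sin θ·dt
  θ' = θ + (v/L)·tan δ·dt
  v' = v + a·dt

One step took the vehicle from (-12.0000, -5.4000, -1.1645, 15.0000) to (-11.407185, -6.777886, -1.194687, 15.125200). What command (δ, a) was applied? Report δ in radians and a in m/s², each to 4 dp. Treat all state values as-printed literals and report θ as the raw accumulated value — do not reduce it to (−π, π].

δ = -0.0603, a = 1.2520

a = (v'−v)/dt = (0.125200)/0.1 = 1.2520
Δθ = θ'−θ = -0.030187;  (v·dt/L) = 15.0000·0.1/3.0 = 0.500000
tan δ = Δθ·L/(v·dt) = -0.060374  →  δ = -0.0603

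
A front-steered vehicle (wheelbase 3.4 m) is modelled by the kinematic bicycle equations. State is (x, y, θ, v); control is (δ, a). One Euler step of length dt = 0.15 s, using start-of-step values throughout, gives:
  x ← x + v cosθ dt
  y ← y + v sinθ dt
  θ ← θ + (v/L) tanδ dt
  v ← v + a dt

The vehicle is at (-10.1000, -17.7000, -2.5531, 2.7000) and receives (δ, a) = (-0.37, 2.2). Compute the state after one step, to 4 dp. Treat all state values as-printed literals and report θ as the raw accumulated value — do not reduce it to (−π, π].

x' = -10.1000 + 2.7000·cos(-2.5531)·0.15 = -10.4369
y' = -17.7000 + 2.7000·sin(-2.5531)·0.15 = -17.9248
θ' = -2.5531 + (2.7000/3.4)·tan(-0.37)·0.15 = -2.5993
v' = 2.7000 + 2.2000·0.15 = 3.0300

(-10.4369, -17.9248, -2.5993, 3.0300)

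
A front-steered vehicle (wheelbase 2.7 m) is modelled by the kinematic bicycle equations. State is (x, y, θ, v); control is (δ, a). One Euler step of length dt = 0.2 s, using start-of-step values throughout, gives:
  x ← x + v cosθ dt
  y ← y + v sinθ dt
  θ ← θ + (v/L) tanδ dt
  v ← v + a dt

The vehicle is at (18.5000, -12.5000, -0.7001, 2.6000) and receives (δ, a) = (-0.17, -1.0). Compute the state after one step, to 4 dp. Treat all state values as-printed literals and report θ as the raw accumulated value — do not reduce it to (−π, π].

x' = 18.5000 + 2.6000·cos(-0.7001)·0.2 = 18.8977
y' = -12.5000 + 2.6000·sin(-0.7001)·0.2 = -12.8350
θ' = -0.7001 + (2.6000/2.7)·tan(-0.17)·0.2 = -0.7332
v' = 2.6000 − 1.0000·0.2 = 2.4000

(18.8977, -12.8350, -0.7332, 2.4000)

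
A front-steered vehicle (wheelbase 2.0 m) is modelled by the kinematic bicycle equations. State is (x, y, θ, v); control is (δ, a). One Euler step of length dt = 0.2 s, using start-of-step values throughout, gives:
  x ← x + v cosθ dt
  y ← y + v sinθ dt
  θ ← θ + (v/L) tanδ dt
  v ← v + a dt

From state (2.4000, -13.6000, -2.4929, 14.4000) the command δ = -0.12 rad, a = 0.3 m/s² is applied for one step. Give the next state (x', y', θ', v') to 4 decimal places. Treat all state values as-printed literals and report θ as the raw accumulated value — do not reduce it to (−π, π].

(0.1050, -15.3399, -2.6665, 14.4600)

x' = 2.4000 + 14.4000·cos(-2.4929)·0.2 = 0.1050
y' = -13.6000 + 14.4000·sin(-2.4929)·0.2 = -15.3399
θ' = -2.4929 + (14.4000/2.0)·tan(-0.12)·0.2 = -2.6665
v' = 14.4000 + 0.3000·0.2 = 14.4600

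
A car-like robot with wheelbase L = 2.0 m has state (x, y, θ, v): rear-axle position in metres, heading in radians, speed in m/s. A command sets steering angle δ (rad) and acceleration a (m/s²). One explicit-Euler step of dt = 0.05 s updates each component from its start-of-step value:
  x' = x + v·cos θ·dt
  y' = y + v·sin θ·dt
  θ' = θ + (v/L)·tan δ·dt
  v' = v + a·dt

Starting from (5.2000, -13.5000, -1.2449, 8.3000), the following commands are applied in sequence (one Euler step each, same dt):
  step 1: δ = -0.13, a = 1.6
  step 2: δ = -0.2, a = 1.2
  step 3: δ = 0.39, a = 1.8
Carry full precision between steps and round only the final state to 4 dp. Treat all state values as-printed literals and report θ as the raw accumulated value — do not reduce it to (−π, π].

(5.5632, -14.7018, -1.2278, 8.5300)

after step 1 (δ=-0.13, a=1.6): (5.332866, -13.893156, -1.272028, 8.380000)
after step 2 (δ=-0.2, a=1.2): (5.456195, -14.293594, -1.314496, 8.440000)
after step 3 (δ=0.39, a=1.8): (5.563174, -14.701809, -1.227763, 8.530000)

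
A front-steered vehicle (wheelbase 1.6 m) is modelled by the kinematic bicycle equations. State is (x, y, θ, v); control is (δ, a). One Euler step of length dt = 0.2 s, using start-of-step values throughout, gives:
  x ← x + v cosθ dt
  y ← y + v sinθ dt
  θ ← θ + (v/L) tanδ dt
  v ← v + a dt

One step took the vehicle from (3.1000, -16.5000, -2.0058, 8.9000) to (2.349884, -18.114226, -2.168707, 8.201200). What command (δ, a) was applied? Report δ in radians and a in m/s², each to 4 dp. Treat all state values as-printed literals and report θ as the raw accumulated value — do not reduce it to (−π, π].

δ = -0.1454, a = -3.4940

a = (v'−v)/dt = (-0.698800)/0.2 = -3.4940
Δθ = θ'−θ = -0.162907;  (v·dt/L) = 8.9000·0.2/1.6 = 1.112500
tan δ = Δθ·L/(v·dt) = -0.146433  →  δ = -0.1454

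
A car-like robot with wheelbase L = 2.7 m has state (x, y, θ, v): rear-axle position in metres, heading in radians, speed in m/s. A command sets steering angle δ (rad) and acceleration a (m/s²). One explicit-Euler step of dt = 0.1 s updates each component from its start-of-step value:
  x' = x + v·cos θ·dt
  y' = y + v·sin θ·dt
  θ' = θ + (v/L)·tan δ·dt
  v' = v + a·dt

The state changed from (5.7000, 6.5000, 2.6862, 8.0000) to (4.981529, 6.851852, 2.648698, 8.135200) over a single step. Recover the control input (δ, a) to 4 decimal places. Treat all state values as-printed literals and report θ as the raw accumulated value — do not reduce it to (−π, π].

δ = -0.1259, a = 1.3520

a = (v'−v)/dt = (0.135200)/0.1 = 1.3520
Δθ = θ'−θ = -0.037502;  (v·dt/L) = 8.0000·0.1/2.7 = 0.296296
tan δ = Δθ·L/(v·dt) = -0.126569  →  δ = -0.1259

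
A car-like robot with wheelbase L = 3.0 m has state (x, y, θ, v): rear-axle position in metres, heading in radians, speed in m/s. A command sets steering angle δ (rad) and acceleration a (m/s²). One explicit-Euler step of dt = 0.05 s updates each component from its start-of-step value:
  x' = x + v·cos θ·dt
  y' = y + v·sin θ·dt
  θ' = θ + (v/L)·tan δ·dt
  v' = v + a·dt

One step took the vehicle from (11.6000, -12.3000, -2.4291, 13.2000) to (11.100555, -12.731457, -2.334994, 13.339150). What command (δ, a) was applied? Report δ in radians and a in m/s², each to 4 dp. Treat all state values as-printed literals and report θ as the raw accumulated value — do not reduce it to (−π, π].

δ = 0.4042, a = 2.7830

a = (v'−v)/dt = (0.139150)/0.05 = 2.7830
Δθ = θ'−θ = 0.094106;  (v·dt/L) = 13.2000·0.05/3.0 = 0.220000
tan δ = Δθ·L/(v·dt) = 0.427755  →  δ = 0.4042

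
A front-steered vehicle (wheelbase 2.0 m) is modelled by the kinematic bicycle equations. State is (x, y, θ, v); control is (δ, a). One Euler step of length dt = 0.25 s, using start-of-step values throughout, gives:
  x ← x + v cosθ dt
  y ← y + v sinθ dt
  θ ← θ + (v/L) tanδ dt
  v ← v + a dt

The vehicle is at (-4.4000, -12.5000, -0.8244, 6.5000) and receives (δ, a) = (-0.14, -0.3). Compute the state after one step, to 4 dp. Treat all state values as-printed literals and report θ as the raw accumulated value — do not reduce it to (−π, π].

x' = -4.4000 + 6.5000·cos(-0.8244)·0.25 = -3.2966
y' = -12.5000 + 6.5000·sin(-0.8244)·0.25 = -13.6930
θ' = -0.8244 + (6.5000/2.0)·tan(-0.14)·0.25 = -0.9389
v' = 6.5000 − 0.3000·0.25 = 6.4250

(-3.2966, -13.6930, -0.9389, 6.4250)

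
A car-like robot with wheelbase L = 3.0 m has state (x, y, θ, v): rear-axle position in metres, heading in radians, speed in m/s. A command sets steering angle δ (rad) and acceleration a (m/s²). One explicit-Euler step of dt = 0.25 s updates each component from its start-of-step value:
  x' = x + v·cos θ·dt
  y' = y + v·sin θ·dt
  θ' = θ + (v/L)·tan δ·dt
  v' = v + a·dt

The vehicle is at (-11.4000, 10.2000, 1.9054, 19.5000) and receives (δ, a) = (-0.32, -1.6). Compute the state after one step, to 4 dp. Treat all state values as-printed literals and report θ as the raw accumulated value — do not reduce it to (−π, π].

x' = -11.4000 + 19.5000·cos(1.9054)·0.25 = -13.0009
y' = 10.2000 + 19.5000·sin(1.9054)·0.25 = 14.8046
θ' = 1.9054 + (19.5000/3.0)·tan(-0.32)·0.25 = 1.3669
v' = 19.5000 − 1.6000·0.25 = 19.1000

(-13.0009, 14.8046, 1.3669, 19.1000)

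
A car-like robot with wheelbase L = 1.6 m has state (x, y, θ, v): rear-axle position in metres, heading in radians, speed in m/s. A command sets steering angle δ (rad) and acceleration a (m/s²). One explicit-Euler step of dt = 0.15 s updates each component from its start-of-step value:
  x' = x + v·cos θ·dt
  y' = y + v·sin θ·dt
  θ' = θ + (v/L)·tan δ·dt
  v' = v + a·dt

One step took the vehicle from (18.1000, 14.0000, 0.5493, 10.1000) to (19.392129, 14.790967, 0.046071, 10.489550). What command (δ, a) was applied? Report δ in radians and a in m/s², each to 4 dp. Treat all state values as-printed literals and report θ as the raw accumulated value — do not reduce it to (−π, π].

a = (v'−v)/dt = (0.389550)/0.15 = 2.5970
Δθ = θ'−θ = -0.503229;  (v·dt/L) = 10.1000·0.15/1.6 = 0.946875
tan δ = Δθ·L/(v·dt) = -0.531463  →  δ = -0.4885

δ = -0.4885, a = 2.5970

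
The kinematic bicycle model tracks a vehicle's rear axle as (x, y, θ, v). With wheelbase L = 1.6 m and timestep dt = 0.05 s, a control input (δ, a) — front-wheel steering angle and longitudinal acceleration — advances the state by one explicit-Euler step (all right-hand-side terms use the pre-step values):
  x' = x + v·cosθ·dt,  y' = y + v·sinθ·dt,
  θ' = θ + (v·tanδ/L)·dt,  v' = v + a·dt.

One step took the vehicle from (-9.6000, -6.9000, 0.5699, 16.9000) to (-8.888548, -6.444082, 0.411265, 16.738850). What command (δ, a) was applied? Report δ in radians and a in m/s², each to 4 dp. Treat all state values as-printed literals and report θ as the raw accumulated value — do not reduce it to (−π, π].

a = (v'−v)/dt = (-0.161150)/0.05 = -3.2230
Δθ = θ'−θ = -0.158635;  (v·dt/L) = 16.9000·0.05/1.6 = 0.528125
tan δ = Δθ·L/(v·dt) = -0.300374  →  δ = -0.2918

δ = -0.2918, a = -3.2230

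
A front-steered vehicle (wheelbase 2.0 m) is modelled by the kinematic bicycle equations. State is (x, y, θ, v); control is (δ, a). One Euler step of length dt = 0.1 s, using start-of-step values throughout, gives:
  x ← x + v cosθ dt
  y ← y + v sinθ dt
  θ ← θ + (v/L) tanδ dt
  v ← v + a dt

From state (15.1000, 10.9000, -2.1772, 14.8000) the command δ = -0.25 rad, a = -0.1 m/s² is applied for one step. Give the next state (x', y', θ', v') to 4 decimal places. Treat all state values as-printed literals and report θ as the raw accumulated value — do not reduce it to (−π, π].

x' = 15.1000 + 14.8000·cos(-2.1772)·0.1 = 14.2565
y' = 10.9000 + 14.8000·sin(-2.1772)·0.1 = 9.6839
θ' = -2.1772 + (14.8000/2.0)·tan(-0.25)·0.1 = -2.3662
v' = 14.8000 − 0.1000·0.1 = 14.7900

(14.2565, 9.6839, -2.3662, 14.7900)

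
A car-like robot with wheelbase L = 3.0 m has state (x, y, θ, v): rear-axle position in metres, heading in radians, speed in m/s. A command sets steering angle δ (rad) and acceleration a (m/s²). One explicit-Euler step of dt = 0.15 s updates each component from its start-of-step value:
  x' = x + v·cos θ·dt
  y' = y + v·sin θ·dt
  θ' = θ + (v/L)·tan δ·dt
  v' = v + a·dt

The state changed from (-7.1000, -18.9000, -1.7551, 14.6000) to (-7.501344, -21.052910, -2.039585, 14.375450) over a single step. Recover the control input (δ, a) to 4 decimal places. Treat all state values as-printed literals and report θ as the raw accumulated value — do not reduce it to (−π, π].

δ = -0.3716, a = -1.4970

a = (v'−v)/dt = (-0.224550)/0.15 = -1.4970
Δθ = θ'−θ = -0.284485;  (v·dt/L) = 14.6000·0.15/3.0 = 0.730000
tan δ = Δθ·L/(v·dt) = -0.389705  →  δ = -0.3716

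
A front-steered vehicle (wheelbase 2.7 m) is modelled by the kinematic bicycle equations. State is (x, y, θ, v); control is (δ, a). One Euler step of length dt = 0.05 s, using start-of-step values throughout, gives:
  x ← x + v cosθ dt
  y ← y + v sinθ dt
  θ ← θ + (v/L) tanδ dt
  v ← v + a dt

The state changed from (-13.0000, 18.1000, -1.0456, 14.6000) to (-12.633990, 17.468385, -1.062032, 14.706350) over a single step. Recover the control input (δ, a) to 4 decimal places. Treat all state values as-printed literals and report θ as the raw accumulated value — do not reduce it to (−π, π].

δ = -0.0607, a = 2.1270

a = (v'−v)/dt = (0.106350)/0.05 = 2.1270
Δθ = θ'−θ = -0.016432;  (v·dt/L) = 14.6000·0.05/2.7 = 0.270370
tan δ = Δθ·L/(v·dt) = -0.060776  →  δ = -0.0607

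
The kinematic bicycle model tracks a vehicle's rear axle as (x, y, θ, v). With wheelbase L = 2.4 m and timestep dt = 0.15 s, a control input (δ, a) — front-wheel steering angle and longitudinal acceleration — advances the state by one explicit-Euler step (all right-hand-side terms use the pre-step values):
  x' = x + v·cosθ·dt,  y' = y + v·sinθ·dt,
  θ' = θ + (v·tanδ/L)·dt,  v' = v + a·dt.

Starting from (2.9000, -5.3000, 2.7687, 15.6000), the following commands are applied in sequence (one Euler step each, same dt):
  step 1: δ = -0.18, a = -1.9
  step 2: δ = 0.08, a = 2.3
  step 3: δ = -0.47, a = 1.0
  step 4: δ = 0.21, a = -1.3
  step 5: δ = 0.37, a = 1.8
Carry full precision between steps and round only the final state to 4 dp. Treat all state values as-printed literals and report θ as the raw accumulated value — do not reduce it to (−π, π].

after step 1 (δ=-0.18, a=-1.9): (0.720811, -4.447513, 2.591280, 15.315000)
after step 2 (δ=0.08, a=2.3): (-1.237275, -3.246157, 2.668018, 15.660000)
after step 3 (δ=-0.47, a=1.0): (-3.327753, -2.174848, 2.170847, 15.810000)
after step 4 (δ=0.21, a=-1.3): (-4.666902, -0.217632, 2.381458, 15.615000)
after step 5 (δ=0.37, a=1.8): (-6.364432, 1.396222, 2.759988, 15.885000)

(-6.3644, 1.3962, 2.7600, 15.8850)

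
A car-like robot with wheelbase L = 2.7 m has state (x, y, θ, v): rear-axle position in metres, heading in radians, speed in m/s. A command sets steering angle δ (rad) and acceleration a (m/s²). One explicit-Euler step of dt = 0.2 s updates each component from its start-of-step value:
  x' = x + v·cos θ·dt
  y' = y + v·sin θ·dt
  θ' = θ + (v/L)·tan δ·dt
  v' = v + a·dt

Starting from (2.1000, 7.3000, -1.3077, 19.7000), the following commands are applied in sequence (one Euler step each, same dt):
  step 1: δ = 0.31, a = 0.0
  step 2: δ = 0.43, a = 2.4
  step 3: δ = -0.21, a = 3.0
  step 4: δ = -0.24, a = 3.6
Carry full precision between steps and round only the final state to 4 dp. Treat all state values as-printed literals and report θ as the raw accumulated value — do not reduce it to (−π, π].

(13.3986, -2.0804, -0.8663, 21.5000)

after step 1 (δ=0.31, a=0.0): (3.124682, 3.495578, -0.840259, 19.700000)
after step 2 (δ=0.43, a=2.4): (5.753725, 0.561003, -0.171012, 20.180000)
after step 3 (δ=-0.21, a=3.0): (9.730852, -0.125843, -0.489621, 20.780000)
after step 4 (δ=-0.24, a=3.6): (13.398569, -2.080373, -0.866303, 21.500000)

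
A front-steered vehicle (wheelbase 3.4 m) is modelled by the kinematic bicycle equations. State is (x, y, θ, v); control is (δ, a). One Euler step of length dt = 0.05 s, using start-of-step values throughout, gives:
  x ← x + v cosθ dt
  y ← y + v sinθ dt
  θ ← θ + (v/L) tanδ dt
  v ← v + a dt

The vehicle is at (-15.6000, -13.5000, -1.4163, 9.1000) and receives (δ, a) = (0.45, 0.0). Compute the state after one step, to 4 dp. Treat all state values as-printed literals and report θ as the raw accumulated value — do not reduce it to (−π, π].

x' = -15.6000 + 9.1000·cos(-1.4163)·0.05 = -15.5300
y' = -13.5000 + 9.1000·sin(-1.4163)·0.05 = -13.9496
θ' = -1.4163 + (9.1000/3.4)·tan(0.45)·0.05 = -1.3517
v' = 9.1000 + 0.0000·0.05 = 9.1000

(-15.5300, -13.9496, -1.3517, 9.1000)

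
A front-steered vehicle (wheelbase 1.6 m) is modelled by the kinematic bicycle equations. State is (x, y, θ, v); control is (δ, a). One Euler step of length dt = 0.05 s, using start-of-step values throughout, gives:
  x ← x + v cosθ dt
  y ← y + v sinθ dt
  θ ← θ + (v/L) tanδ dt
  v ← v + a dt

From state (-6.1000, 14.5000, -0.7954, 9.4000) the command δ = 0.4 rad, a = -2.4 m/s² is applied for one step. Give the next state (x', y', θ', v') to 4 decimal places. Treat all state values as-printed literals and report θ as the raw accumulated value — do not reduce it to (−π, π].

(-5.7710, 14.1644, -0.6712, 9.2800)

x' = -6.1000 + 9.4000·cos(-0.7954)·0.05 = -5.7710
y' = 14.5000 + 9.4000·sin(-0.7954)·0.05 = 14.1644
θ' = -0.7954 + (9.4000/1.6)·tan(0.4)·0.05 = -0.6712
v' = 9.4000 − 2.4000·0.05 = 9.2800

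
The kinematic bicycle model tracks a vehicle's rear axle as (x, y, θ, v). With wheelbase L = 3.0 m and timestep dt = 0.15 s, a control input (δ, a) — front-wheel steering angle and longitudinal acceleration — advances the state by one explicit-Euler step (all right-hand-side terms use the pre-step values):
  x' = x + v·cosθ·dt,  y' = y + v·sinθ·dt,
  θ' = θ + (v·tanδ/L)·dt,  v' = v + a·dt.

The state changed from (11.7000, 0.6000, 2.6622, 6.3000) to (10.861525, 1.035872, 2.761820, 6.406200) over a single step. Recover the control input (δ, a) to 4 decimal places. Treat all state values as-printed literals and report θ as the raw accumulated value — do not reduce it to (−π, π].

δ = 0.3063, a = 0.7080

a = (v'−v)/dt = (0.106200)/0.15 = 0.7080
Δθ = θ'−θ = 0.099620;  (v·dt/L) = 6.3000·0.15/3.0 = 0.315000
tan δ = Δθ·L/(v·dt) = 0.316254  →  δ = 0.3063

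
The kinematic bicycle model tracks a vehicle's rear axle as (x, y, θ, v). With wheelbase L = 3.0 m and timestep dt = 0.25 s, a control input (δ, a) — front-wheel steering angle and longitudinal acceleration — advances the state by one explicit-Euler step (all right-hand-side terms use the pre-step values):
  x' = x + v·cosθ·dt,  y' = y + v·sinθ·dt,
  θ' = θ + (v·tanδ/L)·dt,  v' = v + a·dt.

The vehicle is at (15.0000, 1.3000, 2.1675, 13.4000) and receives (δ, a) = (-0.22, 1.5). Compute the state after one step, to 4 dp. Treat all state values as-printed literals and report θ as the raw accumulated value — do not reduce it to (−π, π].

(13.1176, 4.0711, 1.9178, 13.7750)

x' = 15.0000 + 13.4000·cos(2.1675)·0.25 = 13.1176
y' = 1.3000 + 13.4000·sin(2.1675)·0.25 = 4.0711
θ' = 2.1675 + (13.4000/3.0)·tan(-0.22)·0.25 = 1.9178
v' = 13.4000 + 1.5000·0.25 = 13.7750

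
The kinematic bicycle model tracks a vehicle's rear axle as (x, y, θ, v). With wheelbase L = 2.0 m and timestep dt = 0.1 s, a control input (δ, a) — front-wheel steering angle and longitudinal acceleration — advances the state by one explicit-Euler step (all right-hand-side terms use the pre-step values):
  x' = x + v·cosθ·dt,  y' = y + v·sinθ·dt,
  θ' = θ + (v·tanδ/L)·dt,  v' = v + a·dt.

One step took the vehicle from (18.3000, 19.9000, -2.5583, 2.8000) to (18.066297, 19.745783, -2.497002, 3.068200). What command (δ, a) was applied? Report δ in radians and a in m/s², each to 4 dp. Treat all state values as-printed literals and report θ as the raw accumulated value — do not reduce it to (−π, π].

δ = 0.4127, a = 2.6820

a = (v'−v)/dt = (0.268200)/0.1 = 2.6820
Δθ = θ'−θ = 0.061298;  (v·dt/L) = 2.8000·0.1/2.0 = 0.140000
tan δ = Δθ·L/(v·dt) = 0.437843  →  δ = 0.4127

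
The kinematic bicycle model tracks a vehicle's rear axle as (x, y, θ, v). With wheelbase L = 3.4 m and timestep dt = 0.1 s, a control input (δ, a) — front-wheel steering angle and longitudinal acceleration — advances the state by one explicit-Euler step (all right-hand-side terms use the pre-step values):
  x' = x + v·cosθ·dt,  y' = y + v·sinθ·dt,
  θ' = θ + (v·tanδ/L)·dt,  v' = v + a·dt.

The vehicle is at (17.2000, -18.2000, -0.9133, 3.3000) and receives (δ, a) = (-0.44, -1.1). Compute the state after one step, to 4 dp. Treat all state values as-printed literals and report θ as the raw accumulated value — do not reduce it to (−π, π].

x' = 17.2000 + 3.3000·cos(-0.9133)·0.1 = 17.4017
y' = -18.2000 + 3.3000·sin(-0.9133)·0.1 = -18.4612
θ' = -0.9133 + (3.3000/3.4)·tan(-0.44)·0.1 = -0.9590
v' = 3.3000 − 1.1000·0.1 = 3.1900

(17.4017, -18.4612, -0.9590, 3.1900)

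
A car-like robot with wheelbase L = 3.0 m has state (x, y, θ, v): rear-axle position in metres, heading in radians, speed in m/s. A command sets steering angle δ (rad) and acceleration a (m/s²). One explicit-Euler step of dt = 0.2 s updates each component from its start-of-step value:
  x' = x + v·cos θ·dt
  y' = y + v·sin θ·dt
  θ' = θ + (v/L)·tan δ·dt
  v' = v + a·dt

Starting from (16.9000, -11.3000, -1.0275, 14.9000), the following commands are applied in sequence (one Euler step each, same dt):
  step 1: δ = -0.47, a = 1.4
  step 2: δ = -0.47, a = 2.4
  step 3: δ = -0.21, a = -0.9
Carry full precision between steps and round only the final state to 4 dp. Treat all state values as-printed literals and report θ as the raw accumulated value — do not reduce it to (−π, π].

(17.1247, -19.6694, -2.2687, 15.4800)

after step 1 (δ=-0.47, a=1.4): (18.440542, -13.850908, -1.532079, 15.180000)
after step 2 (δ=-0.47, a=2.4): (18.558057, -16.884632, -2.046141, 15.660000)
after step 3 (δ=-0.21, a=-0.9): (17.124713, -19.669403, -2.268662, 15.480000)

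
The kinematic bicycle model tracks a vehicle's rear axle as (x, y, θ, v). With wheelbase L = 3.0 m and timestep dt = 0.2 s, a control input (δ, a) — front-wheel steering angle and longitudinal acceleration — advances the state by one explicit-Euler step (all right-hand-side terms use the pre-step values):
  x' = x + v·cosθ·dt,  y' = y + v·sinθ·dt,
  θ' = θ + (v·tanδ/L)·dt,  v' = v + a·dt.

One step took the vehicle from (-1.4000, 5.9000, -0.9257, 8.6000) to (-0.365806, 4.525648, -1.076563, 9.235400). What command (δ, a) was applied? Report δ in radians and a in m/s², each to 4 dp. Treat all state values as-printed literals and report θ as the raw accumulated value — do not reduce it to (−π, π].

a = (v'−v)/dt = (0.635400)/0.2 = 3.1770
Δθ = θ'−θ = -0.150863;  (v·dt/L) = 8.6000·0.2/3.0 = 0.573333
tan δ = Δθ·L/(v·dt) = -0.263133  →  δ = -0.2573

δ = -0.2573, a = 3.1770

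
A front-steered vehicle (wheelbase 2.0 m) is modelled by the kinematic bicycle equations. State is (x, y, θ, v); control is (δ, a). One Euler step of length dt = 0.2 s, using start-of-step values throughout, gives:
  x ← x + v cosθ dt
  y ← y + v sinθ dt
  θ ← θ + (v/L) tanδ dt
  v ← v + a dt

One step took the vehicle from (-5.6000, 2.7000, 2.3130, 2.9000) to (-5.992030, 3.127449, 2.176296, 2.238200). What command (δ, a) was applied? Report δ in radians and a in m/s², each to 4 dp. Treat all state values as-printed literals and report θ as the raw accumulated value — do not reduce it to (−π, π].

a = (v'−v)/dt = (-0.661800)/0.2 = -3.3090
Δθ = θ'−θ = -0.136704;  (v·dt/L) = 2.9000·0.2/2.0 = 0.290000
tan δ = Δθ·L/(v·dt) = -0.471393  →  δ = -0.4405

δ = -0.4405, a = -3.3090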